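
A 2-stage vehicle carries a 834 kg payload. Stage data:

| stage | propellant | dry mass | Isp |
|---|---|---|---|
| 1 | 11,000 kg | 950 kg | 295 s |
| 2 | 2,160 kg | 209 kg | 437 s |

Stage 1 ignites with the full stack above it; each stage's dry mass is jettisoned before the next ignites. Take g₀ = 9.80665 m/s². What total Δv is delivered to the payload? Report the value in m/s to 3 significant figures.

Ignition mass of stage 1 = 11,000+950 + 2,160+209 + 834 = 15,153 kg.
Stage 1: m₀ = 15,153 kg, m_f = 15,153 − 11,000 = 4,153 kg; Δv = 295×9.80665×ln(3.649) = 2893.0×1.2944 ≈ 3745 m/s.
Stage 2: m₀ = 3,203 kg, m_f = 3,203 − 2,160 = 1,043 kg; Δv = 437×9.80665×ln(3.071) = 4285.5×1.1220 ≈ 4808 m/s.
Total Δv = 3745 + 4808 = 8553 m/s.

Δv ≈ 8550 m/s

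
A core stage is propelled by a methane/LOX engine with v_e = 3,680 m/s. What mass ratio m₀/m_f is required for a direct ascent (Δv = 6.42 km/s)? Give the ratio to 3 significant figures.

mass ratio ≈ 5.72

m₀/m_f = exp(Δv / v_e) = exp(6420 / 3680.0) = exp(1.7446) = 5.7234.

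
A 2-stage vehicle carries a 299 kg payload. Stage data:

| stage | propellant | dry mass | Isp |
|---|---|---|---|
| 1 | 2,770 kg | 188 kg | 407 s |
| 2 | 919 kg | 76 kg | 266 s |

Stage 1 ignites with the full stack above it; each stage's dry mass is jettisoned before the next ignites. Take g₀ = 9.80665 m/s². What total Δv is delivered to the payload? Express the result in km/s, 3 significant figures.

Ignition mass of stage 1 = 2,770+188 + 919+76 + 299 = 4,252 kg.
Stage 1: m₀ = 4,252 kg, m_f = 4,252 − 2,770 = 1,482 kg; Δv = 407×9.80665×ln(2.869) = 3991.3×1.0540 ≈ 4207 m/s.
Stage 2: m₀ = 1,294 kg, m_f = 1,294 − 919 = 375 kg; Δv = 266×9.80665×ln(3.451) = 2608.6×1.2386 ≈ 3231 m/s.
Total Δv = 4207 + 3231 = 7438 m/s.

Δv ≈ 7.44 km/s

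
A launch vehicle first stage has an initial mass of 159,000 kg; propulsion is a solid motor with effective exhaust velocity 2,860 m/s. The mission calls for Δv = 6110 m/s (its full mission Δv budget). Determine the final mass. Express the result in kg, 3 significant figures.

final mass ≈ 18800 kg

From the ideal rocket equation, m₀/m_f = exp(Δv / v_e) = exp(6110 / 2860.0) = exp(2.1364) = 8.4686.
m_f = m₀ / 8.4686 = 159,000 / 8.4686 = 18,775.2 kg.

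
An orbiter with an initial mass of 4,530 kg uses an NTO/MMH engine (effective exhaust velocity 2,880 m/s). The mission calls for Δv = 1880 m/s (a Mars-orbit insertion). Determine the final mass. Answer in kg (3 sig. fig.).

final mass ≈ 2360 kg

Using Δv = v_e ln(m₀/m_f): m₀/m_f = exp(Δv / v_e) = exp(1880 / 2880.0) = exp(0.6528) = 1.9209.
m_f = m₀ / 1.9209 = 4,530 / 1.9209 = 2,358.27 kg.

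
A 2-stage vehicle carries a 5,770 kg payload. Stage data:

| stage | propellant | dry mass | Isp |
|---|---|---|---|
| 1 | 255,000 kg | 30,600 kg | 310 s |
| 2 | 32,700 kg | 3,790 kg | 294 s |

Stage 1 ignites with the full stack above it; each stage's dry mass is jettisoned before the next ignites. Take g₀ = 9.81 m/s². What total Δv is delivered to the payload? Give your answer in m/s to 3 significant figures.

Ignition mass of stage 1 = 255,000+30,600 + 32,700+3,790 + 5,770 = 327,860 kg.
Stage 1: m₀ = 327,860 kg, m_f = 327,860 − 255,000 = 72,860 kg; Δv = 310×9.81×ln(4.5) = 3041.1×1.5040 ≈ 4574 m/s.
Stage 2: m₀ = 42,260 kg, m_f = 42,260 − 32,700 = 9,560 kg; Δv = 294×9.81×ln(4.421) = 2884.1×1.4863 ≈ 4287 m/s.
Total Δv = 4574 + 4287 = 8861 m/s.

Δv ≈ 8860 m/s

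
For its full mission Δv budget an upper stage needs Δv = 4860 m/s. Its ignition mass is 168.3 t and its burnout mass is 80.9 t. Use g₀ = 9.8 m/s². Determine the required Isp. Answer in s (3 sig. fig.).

Isp ≈ 677 s

ln(m₀/m_f) = ln(168300/80900) = ln(2.08) = 0.7325.
By the Tsiolkovsky rocket equation, v_e = Δv / ln(m₀/m_f) = 4860 / 0.7325 = 6634.5 m/s.
Isp = v_e / g₀ = 6634.5 / 9.8 = 677.0 s.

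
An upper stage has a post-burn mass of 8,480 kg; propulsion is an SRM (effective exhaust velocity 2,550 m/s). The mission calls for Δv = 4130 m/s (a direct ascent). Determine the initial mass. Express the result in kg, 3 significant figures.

initial mass ≈ 42800 kg

m₀/m_f = exp(Δv / v_e) = exp(4130 / 2550.0) = exp(1.6196) = 5.0511.
m₀ = m_f × 5.0511 = 8,480 × 5.0511 = 42,833.3 kg.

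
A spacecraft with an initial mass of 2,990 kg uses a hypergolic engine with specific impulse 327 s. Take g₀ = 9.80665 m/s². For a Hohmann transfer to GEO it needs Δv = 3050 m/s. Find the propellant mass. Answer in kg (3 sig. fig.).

v_e = Isp · g₀ = 327 × 9.80665 = 3206.8 m/s.
By the Tsiolkovsky rocket equation, m₀/m_f = exp(Δv / v_e) = exp(3050 / 3206.8) = exp(0.9511) = 2.5886.
m_f = 2,990 / 2.5886 = 1,155.06 kg, so propellant = m₀ − m_f = 2,990 − 1,155.06 = 1,834.94 kg.

propellant mass ≈ 1830 kg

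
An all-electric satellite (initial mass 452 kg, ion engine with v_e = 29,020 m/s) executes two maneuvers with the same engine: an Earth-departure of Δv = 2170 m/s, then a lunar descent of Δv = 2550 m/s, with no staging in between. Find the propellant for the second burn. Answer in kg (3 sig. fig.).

propellant for the second burn ≈ 35.3 kg

After the first burn: m = 452 × exp(−2170/29020.0) = 452 × 0.92795 = 419.433 kg.
After the second burn: m = 419.433 × exp(−2550/29020.0) = 419.433 × 0.91588 = 384.15 kg.
Second-burn propellant = 419.433 − 384.15 = 35.283 kg.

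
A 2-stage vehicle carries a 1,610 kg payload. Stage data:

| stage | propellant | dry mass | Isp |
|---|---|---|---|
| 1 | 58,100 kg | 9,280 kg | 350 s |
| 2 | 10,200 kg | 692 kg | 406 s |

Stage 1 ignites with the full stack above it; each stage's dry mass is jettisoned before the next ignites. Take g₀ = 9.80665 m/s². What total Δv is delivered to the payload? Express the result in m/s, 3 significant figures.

Ignition mass of stage 1 = 58,100+9,280 + 10,200+692 + 1,610 = 79,882 kg.
Stage 1: m₀ = 79,882 kg, m_f = 79,882 − 58,100 = 21,782 kg; Δv = 350×9.80665×ln(3.667) = 3432.3×1.2995 ≈ 4460 m/s.
Stage 2: m₀ = 12,502 kg, m_f = 12,502 − 10,200 = 2,302 kg; Δv = 406×9.80665×ln(5.431) = 3981.5×1.6921 ≈ 6737 m/s.
Total Δv = 4460 + 6737 = 11197 m/s.

Δv ≈ 11200 m/s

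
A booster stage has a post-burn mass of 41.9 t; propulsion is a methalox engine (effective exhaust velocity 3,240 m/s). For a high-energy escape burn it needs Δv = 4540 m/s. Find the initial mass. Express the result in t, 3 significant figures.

initial mass ≈ 170 t

From the ideal rocket equation, m₀/m_f = exp(Δv / v_e) = exp(4540 / 3240.0) = exp(1.4012) = 4.0602.
m₀ = m_f × 4.0602 = 41.9 × 4.0602 = 170.122 t.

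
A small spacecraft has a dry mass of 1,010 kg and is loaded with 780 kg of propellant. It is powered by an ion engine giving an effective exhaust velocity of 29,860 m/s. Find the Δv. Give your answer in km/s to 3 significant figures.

Δv ≈ 17.1 km/s

m₀ = m_dry + m_prop = 1,010 + 780 = 1,790 kg.
From the ideal rocket equation, Δv = v_e · ln(m₀/m_f) = 29860.0 × ln(1.772) = 29860.0 × 0.5723 ≈ 17087.8 m/s.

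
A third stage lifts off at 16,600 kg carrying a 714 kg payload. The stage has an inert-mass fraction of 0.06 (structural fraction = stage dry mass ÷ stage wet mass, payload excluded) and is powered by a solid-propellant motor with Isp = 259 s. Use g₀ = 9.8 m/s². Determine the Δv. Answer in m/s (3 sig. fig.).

Δv ≈ 5830 m/s

Stage wet mass = m₀ − payload = 16,600 − 714 = 15,886 kg.
Stage dry mass = ε × stage wet mass = 0.06 × 15,886 = 953.16 kg.
Burnout mass m_f = stage dry + payload = 953.16 + 714 = 1,667.16 kg.
v_e = Isp · g₀ = 259 × 9.8 = 2538.2 m/s.
Δv = v_e · ln(16,600/1,667.16) = 2538.2 × ln(9.957) = 2538.2 × 2.2983 ≈ 5833 m/s.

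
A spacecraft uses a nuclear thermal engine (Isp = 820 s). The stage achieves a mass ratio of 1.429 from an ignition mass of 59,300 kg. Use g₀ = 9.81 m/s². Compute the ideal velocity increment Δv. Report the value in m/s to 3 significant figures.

v_e = Isp · g₀ = 820 × 9.81 = 8044.2 m/s.
Δv = v_e · ln(1.429) = 8044.2 × 0.3570 ≈ 2871.6 m/s.

Δv ≈ 2870 m/s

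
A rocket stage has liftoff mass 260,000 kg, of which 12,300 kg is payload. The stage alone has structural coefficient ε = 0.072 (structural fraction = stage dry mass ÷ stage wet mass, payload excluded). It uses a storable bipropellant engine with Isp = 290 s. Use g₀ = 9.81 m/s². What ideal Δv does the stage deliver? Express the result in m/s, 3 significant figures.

Stage wet mass = m₀ − payload = 260,000 − 12,300 = 247,700 kg.
Stage dry mass = ε × stage wet mass = 0.072 × 247,700 = 17,834.4 kg.
Burnout mass m_f = stage dry + payload = 17,834.4 + 12,300 = 30,134.4 kg.
v_e = Isp · g₀ = 290 × 9.81 = 2844.9 m/s.
Δv = v_e · ln(260,000/30,134.4) = 2844.9 × ln(8.628) = 2844.9 × 2.1550 ≈ 6131 m/s.

Δv ≈ 6130 m/s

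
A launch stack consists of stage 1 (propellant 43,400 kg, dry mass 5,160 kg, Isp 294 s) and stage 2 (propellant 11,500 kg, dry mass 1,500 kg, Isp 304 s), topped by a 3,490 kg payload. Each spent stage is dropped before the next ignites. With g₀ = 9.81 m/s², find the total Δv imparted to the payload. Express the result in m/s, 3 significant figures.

Δv ≈ 6740 m/s

Ignition mass of stage 1 = 43,400+5,160 + 11,500+1,500 + 3,490 = 65,050 kg.
Stage 1: m₀ = 65,050 kg, m_f = 65,050 − 43,400 = 21,650 kg; Δv = 294×9.81×ln(3.005) = 2884.1×1.1002 ≈ 3173 m/s.
Stage 2: m₀ = 16,490 kg, m_f = 16,490 − 11,500 = 4,990 kg; Δv = 304×9.81×ln(3.305) = 2982.2×1.1953 ≈ 3565 m/s.
Total Δv = 3173 + 3565 = 6738 m/s.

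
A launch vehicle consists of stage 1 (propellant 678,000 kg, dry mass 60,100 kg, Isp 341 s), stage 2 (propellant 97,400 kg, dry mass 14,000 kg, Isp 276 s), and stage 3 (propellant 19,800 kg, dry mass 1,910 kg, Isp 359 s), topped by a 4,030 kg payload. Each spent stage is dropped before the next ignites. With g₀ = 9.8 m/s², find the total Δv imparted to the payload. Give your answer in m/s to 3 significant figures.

Ignition mass of stage 1 = 678,000+60,100 + 97,400+14,000 + 19,800+1,910 + 4,030 = 875,240 kg.
Stage 1: m₀ = 875,240 kg, m_f = 875,240 − 678,000 = 197,240 kg; Δv = 341×9.8×ln(4.437) = 3341.8×1.4901 ≈ 4980 m/s.
Stage 2: m₀ = 137,140 kg, m_f = 137,140 − 97,400 = 39,740 kg; Δv = 276×9.8×ln(3.451) = 2704.8×1.2386 ≈ 3350 m/s.
Stage 3: m₀ = 25,740 kg, m_f = 25,740 − 19,800 = 5,940 kg; Δv = 359×9.8×ln(4.333) = 3518.2×1.4663 ≈ 5159 m/s.
Total Δv = 4980 + 3350 + 5159 = 13489 m/s.

Δv ≈ 13500 m/s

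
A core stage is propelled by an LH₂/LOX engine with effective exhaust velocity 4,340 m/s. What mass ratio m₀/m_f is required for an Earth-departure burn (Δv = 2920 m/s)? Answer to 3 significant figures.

mass ratio ≈ 1.96

m₀/m_f = exp(Δv / v_e) = exp(2920 / 4340.0) = exp(0.6728) = 1.9597.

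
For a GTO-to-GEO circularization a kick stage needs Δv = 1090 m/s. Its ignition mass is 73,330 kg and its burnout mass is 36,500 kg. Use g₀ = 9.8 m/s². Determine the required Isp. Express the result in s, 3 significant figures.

Isp ≈ 159 s

ln(m₀/m_f) = ln(73330/36500) = ln(2.009) = 0.6977.
Rocket equation: v_e = Δv / ln(m₀/m_f) = 1090 / 0.6977 = 1562.4 m/s.
Isp = v_e / g₀ = 1562.4 / 9.8 = 159.4 s.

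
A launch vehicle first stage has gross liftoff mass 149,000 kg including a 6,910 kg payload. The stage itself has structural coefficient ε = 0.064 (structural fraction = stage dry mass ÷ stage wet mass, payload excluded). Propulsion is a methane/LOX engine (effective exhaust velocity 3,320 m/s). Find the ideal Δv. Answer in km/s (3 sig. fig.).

Δv ≈ 7.41 km/s

Stage wet mass = m₀ − payload = 149,000 − 6,910 = 142,090 kg.
Stage dry mass = ε × stage wet mass = 0.064 × 142,090 = 9,093.76 kg.
Burnout mass m_f = stage dry + payload = 9,093.76 + 6,910 = 16,003.76 kg.
Using Δv = v_e ln(m₀/m_f): Δv = v_e · ln(149,000/16,003.76) = 3320.0 × ln(9.31) = 3320.0 × 2.2311 ≈ 7407 m/s.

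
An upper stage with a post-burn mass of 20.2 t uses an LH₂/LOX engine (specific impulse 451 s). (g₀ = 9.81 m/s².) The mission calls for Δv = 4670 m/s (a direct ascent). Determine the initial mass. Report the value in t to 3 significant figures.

initial mass ≈ 58.0 t

v_e = Isp · g₀ = 451 × 9.81 = 4424.3 m/s.
m₀/m_f = exp(Δv / v_e) = exp(4670 / 4424.3) = exp(1.0555) = 2.8735.
m₀ = m_f × 2.8735 = 20.2 × 2.8735 = 58.0447 t.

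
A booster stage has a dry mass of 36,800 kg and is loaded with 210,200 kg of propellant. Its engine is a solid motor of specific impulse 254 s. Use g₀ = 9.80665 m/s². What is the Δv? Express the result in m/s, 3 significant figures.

Δv ≈ 4740 m/s

v_e = Isp · g₀ = 254 × 9.80665 = 2490.9 m/s.
m₀ = m_dry + m_prop = 36,800 + 210,200 = 247,000 kg.
Δv = v_e · ln(m₀/m_f) = 2490.9 × ln(6.712) = 2490.9 × 1.9039 ≈ 4742.4 m/s.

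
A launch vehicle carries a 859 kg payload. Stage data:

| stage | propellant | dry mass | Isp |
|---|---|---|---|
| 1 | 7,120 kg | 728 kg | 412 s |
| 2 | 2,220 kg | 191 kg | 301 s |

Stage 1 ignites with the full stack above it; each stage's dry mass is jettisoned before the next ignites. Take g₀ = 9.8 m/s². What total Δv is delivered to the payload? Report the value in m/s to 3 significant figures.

Δv ≈ 7480 m/s

Ignition mass of stage 1 = 7,120+728 + 2,220+191 + 859 = 11,118 kg.
Stage 1: m₀ = 11,118 kg, m_f = 11,118 − 7,120 = 3,998 kg; Δv = 412×9.8×ln(2.781) = 4037.6×1.0228 ≈ 4130 m/s.
Stage 2: m₀ = 3,270 kg, m_f = 3,270 − 2,220 = 1,050 kg; Δv = 301×9.8×ln(3.114) = 2949.8×1.1360 ≈ 3351 m/s.
Total Δv = 4130 + 3351 = 7481 m/s.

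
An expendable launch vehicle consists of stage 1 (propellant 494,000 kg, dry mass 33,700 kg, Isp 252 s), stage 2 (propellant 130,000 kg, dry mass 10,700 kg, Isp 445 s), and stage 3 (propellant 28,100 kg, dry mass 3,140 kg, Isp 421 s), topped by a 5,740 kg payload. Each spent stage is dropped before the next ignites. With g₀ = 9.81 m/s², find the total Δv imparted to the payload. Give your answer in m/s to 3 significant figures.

Ignition mass of stage 1 = 494,000+33,700 + 130,000+10,700 + 28,100+3,140 + 5,740 = 705,380 kg.
Stage 1: m₀ = 705,380 kg, m_f = 705,380 − 494,000 = 211,380 kg; Δv = 252×9.81×ln(3.337) = 2472.1×1.2051 ≈ 2979 m/s.
Stage 2: m₀ = 177,680 kg, m_f = 177,680 − 130,000 = 47,680 kg; Δv = 445×9.81×ln(3.727) = 4365.4×1.3155 ≈ 5743 m/s.
Stage 3: m₀ = 36,980 kg, m_f = 36,980 − 28,100 = 8,880 kg; Δv = 421×9.81×ln(4.164) = 4130.0×1.4266 ≈ 5892 m/s.
Total Δv = 2979 + 5743 + 5892 = 14614 m/s.

Δv ≈ 14600 m/s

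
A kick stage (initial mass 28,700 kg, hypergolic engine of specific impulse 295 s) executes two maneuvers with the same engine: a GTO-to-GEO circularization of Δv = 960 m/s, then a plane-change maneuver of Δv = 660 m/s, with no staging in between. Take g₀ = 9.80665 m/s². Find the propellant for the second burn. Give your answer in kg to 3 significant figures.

v_e = Isp · g₀ = 295 × 9.80665 = 2893.0 m/s.
After the first burn: m = 28700 × exp(−960/2893.0) = 28700 × 0.71760 = 20,595.1 kg.
After the second burn: m = 20,595.1 × exp(−660/2893.0) = 20,595.1 × 0.79601 = 16,393.9 kg.
Second-burn propellant = 20,595.1 − 16,393.9 = 4,201.2 kg.

propellant for the second burn ≈ 4200 kg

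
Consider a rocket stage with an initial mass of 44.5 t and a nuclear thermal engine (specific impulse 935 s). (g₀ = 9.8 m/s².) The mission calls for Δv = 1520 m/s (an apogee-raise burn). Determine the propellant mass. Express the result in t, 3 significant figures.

propellant mass ≈ 6.80 t

v_e = Isp · g₀ = 935 × 9.8 = 9163.0 m/s.
Using Δv = v_e ln(m₀/m_f): m₀/m_f = exp(Δv / v_e) = exp(1520 / 9163.0) = exp(0.1659) = 1.1804.
m_f = 44.5 / 1.1804 = 37.6991 t, so propellant = m₀ − m_f = 44.5 − 37.6991 = 6.8009 t.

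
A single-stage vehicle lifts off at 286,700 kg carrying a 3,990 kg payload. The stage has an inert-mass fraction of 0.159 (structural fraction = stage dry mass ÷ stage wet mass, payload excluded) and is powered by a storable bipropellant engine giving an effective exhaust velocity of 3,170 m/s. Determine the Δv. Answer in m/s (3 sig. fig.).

Δv ≈ 5600 m/s

Stage wet mass = m₀ − payload = 286,700 − 3,990 = 282,710 kg.
Stage dry mass = ε × stage wet mass = 0.159 × 282,710 = 44,950.9 kg.
Burnout mass m_f = stage dry + payload = 44,950.9 + 3,990 = 48,940.9 kg.
Δv = v_e · ln(286,700/48,940.9) = 3170.0 × ln(5.858) = 3170.0 × 1.7678 ≈ 5604 m/s.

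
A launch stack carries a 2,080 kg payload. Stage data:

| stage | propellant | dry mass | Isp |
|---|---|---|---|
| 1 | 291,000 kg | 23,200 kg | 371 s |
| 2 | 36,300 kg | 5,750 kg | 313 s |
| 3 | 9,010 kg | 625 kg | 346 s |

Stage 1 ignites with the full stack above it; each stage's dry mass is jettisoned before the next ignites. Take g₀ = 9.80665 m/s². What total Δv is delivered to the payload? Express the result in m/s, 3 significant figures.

Δv ≈ 14100 m/s

Ignition mass of stage 1 = 291,000+23,200 + 36,300+5,750 + 9,010+625 + 2,080 = 367,965 kg.
Stage 1: m₀ = 367,965 kg, m_f = 367,965 − 291,000 = 76,965 kg; Δv = 371×9.80665×ln(4.781) = 3638.3×1.5646 ≈ 5693 m/s.
Stage 2: m₀ = 53,765 kg, m_f = 53,765 − 36,300 = 17,465 kg; Δv = 313×9.80665×ln(3.078) = 3069.5×1.1244 ≈ 3451 m/s.
Stage 3: m₀ = 11,715 kg, m_f = 11,715 − 9,010 = 2,705 kg; Δv = 346×9.80665×ln(4.331) = 3393.1×1.4658 ≈ 4973 m/s.
Total Δv = 5693 + 3451 + 4973 = 14117 m/s.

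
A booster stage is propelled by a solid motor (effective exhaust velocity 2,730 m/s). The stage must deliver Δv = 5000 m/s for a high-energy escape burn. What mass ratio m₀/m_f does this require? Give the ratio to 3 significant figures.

mass ratio ≈ 6.24

Using Δv = v_e ln(m₀/m_f): m₀/m_f = exp(Δv / v_e) = exp(5000 / 2730.0) = exp(1.8315) = 6.2433.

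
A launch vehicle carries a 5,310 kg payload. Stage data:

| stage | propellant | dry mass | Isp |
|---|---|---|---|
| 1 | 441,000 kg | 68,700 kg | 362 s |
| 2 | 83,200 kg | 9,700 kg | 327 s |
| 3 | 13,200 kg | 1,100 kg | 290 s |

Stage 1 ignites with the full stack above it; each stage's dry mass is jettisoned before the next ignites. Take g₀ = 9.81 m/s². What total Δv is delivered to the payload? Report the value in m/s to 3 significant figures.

Ignition mass of stage 1 = 441,000+68,700 + 83,200+9,700 + 13,200+1,100 + 5,310 = 622,210 kg.
Stage 1: m₀ = 622,210 kg, m_f = 622,210 − 441,000 = 181,210 kg; Δv = 362×9.81×ln(3.434) = 3551.2×1.2336 ≈ 4381 m/s.
Stage 2: m₀ = 112,510 kg, m_f = 112,510 − 83,200 = 29,310 kg; Δv = 327×9.81×ln(3.839) = 3207.9×1.3451 ≈ 4315 m/s.
Stage 3: m₀ = 19,610 kg, m_f = 19,610 − 13,200 = 6,410 kg; Δv = 290×9.81×ln(3.059) = 2844.9×1.1182 ≈ 3181 m/s.
Total Δv = 4381 + 4315 + 3181 = 11877 m/s.

Δv ≈ 11900 m/s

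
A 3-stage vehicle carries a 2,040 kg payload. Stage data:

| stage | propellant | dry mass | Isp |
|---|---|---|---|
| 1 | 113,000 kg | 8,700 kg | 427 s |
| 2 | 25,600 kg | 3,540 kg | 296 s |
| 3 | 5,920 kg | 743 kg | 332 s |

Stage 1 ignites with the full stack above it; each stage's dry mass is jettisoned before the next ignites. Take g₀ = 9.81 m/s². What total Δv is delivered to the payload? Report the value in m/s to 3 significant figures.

Δv ≈ 12200 m/s

Ignition mass of stage 1 = 113,000+8,700 + 25,600+3,540 + 5,920+743 + 2,040 = 159,543 kg.
Stage 1: m₀ = 159,543 kg, m_f = 159,543 − 113,000 = 46,543 kg; Δv = 427×9.81×ln(3.428) = 4188.9×1.2319 ≈ 5160 m/s.
Stage 2: m₀ = 37,843 kg, m_f = 37,843 − 25,600 = 12,243 kg; Δv = 296×9.81×ln(3.091) = 2903.8×1.1285 ≈ 3277 m/s.
Stage 3: m₀ = 8,703 kg, m_f = 8,703 − 5,920 = 2,783 kg; Δv = 332×9.81×ln(3.127) = 3256.9×1.1401 ≈ 3713 m/s.
Total Δv = 5160 + 3277 + 3713 = 12150 m/s.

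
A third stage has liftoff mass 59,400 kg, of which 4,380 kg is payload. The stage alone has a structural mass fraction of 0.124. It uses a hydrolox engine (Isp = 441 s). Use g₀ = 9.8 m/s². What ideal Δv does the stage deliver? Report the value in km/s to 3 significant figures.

Stage wet mass = m₀ − payload = 59,400 − 4,380 = 55,020 kg.
Stage dry mass = ε × stage wet mass = 0.124 × 55,020 = 6,822.48 kg.
Burnout mass m_f = stage dry + payload = 6,822.48 + 4,380 = 11,202.48 kg.
v_e = Isp · g₀ = 441 × 9.8 = 4321.8 m/s.
Using Δv = v_e ln(m₀/m_f): Δv = v_e · ln(59,400/11,202.48) = 4321.8 × ln(5.302) = 4321.8 × 1.6682 ≈ 7209 m/s.

Δv ≈ 7.21 km/s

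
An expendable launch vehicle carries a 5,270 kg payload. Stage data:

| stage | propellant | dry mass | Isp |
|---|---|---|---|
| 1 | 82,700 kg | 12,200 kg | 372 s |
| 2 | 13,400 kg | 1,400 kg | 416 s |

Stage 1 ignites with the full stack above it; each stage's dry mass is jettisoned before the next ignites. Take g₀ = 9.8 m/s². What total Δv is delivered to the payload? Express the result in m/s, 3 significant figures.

Ignition mass of stage 1 = 82,700+12,200 + 13,400+1,400 + 5,270 = 114,970 kg.
Stage 1: m₀ = 114,970 kg, m_f = 114,970 − 82,700 = 32,270 kg; Δv = 372×9.8×ln(3.563) = 3645.6×1.2705 ≈ 4632 m/s.
Stage 2: m₀ = 20,070 kg, m_f = 20,070 − 13,400 = 6,670 kg; Δv = 416×9.8×ln(3.009) = 4076.8×1.1016 ≈ 4491 m/s.
Total Δv = 4632 + 4491 = 9123 m/s.

Δv ≈ 9120 m/s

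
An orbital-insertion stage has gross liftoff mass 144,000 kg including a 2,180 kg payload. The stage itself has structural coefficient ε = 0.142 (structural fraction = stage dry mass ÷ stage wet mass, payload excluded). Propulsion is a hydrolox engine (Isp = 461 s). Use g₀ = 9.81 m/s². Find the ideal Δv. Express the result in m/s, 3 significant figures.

Δv ≈ 8430 m/s

Stage wet mass = m₀ − payload = 144,000 − 2,180 = 141,820 kg.
Stage dry mass = ε × stage wet mass = 0.142 × 141,820 = 20,138.4 kg.
Burnout mass m_f = stage dry + payload = 20,138.4 + 2,180 = 22,318.4 kg.
v_e = Isp · g₀ = 461 × 9.81 = 4522.4 m/s.
Using Δv = v_e ln(m₀/m_f): Δv = v_e · ln(144,000/22,318.4) = 4522.4 × ln(6.452) = 4522.4 × 1.8644 ≈ 8432 m/s.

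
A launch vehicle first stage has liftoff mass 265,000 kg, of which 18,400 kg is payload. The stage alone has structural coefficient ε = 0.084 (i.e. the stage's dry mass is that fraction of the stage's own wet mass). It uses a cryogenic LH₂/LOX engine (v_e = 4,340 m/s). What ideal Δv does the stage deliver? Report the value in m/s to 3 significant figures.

Δv ≈ 8300 m/s

Stage wet mass = m₀ − payload = 265,000 − 18,400 = 246,600 kg.
Stage dry mass = ε × stage wet mass = 0.084 × 246,600 = 20,714.4 kg.
Burnout mass m_f = stage dry + payload = 20,714.4 + 18,400 = 39,114.4 kg.
From the ideal rocket equation, Δv = v_e · ln(265,000/39,114.4) = 4340.0 × ln(6.775) = 4340.0 × 1.9132 ≈ 8303 m/s.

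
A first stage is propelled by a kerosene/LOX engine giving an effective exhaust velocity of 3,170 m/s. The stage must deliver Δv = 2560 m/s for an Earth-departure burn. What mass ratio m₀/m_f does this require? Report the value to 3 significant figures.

mass ratio ≈ 2.24

Rocket equation: m₀/m_f = exp(Δv / v_e) = exp(2560 / 3170.0) = exp(0.8076) = 2.2425.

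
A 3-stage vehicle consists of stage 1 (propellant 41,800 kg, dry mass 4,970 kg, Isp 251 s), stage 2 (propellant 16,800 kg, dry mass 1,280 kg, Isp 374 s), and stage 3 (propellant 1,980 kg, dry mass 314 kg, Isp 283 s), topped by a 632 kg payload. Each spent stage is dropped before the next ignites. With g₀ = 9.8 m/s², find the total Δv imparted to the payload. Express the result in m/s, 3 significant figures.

Δv ≈ 11400 m/s

Ignition mass of stage 1 = 41,800+4,970 + 16,800+1,280 + 1,980+314 + 632 = 67,776 kg.
Stage 1: m₀ = 67,776 kg, m_f = 67,776 − 41,800 = 25,976 kg; Δv = 251×9.8×ln(2.609) = 2459.8×0.9590 ≈ 2359 m/s.
Stage 2: m₀ = 21,006 kg, m_f = 21,006 − 16,800 = 4,206 kg; Δv = 374×9.8×ln(4.994) = 3665.2×1.6083 ≈ 5895 m/s.
Stage 3: m₀ = 2,926 kg, m_f = 2,926 − 1,980 = 946 kg; Δv = 283×9.8×ln(3.093) = 2773.4×1.1291 ≈ 3132 m/s.
Total Δv = 2359 + 5895 + 3132 = 11386 m/s.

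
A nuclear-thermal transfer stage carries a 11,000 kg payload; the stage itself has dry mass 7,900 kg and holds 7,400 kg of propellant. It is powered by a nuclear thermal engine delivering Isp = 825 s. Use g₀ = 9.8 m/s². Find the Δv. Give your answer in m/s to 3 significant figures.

v_e = Isp · g₀ = 825 × 9.8 = 8085.0 m/s.
m₀ = payload + dry + propellant = 11,000 + 7,900 + 7,400 = 26,300 kg.
m_f = payload + dry = 11,000 + 7,900 = 18,900 kg.
By the Tsiolkovsky rocket equation, Δv = v_e · ln(m₀/m_f) = 8085.0 × ln(1.392) = 8085.0 × 0.3304 ≈ 2671.3 m/s.

Δv ≈ 2670 m/s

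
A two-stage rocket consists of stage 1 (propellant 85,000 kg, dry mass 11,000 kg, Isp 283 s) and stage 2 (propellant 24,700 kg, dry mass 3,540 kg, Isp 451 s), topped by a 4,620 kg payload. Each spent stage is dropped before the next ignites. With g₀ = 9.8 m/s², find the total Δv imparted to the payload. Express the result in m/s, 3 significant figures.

Δv ≈ 9150 m/s

Ignition mass of stage 1 = 85,000+11,000 + 24,700+3,540 + 4,620 = 128,860 kg.
Stage 1: m₀ = 128,860 kg, m_f = 128,860 − 85,000 = 43,860 kg; Δv = 283×9.8×ln(2.938) = 2773.4×1.0777 ≈ 2989 m/s.
Stage 2: m₀ = 32,860 kg, m_f = 32,860 − 24,700 = 8,160 kg; Δv = 451×9.8×ln(4.027) = 4419.8×1.3930 ≈ 6157 m/s.
Total Δv = 2989 + 6157 = 9146 m/s.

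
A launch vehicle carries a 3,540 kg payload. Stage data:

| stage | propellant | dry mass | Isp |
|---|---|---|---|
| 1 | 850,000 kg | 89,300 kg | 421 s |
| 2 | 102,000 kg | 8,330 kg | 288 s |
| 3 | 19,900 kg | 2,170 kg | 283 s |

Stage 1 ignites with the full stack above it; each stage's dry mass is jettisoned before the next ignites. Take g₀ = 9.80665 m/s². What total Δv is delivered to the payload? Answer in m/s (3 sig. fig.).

Δv ≈ 14500 m/s

Ignition mass of stage 1 = 850,000+89,300 + 102,000+8,330 + 19,900+2,170 + 3,540 = 1,075,240 kg.
Stage 1: m₀ = 1,075,240 kg, m_f = 1,075,240 − 850,000 = 225,240 kg; Δv = 421×9.80665×ln(4.774) = 4128.6×1.5631 ≈ 6454 m/s.
Stage 2: m₀ = 135,940 kg, m_f = 135,940 − 102,000 = 33,940 kg; Δv = 288×9.80665×ln(4.005) = 2824.3×1.3876 ≈ 3919 m/s.
Stage 3: m₀ = 25,610 kg, m_f = 25,610 − 19,900 = 5,710 kg; Δv = 283×9.80665×ln(4.485) = 2775.3×1.5008 ≈ 4165 m/s.
Total Δv = 6454 + 3919 + 4165 = 14538 m/s.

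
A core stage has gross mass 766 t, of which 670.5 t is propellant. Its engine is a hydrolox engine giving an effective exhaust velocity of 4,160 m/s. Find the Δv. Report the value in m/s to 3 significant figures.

Δv ≈ 8660 m/s

m_f = m₀ − m_prop = 766 − 670.5 = 95.5 t.
Rocket equation: Δv = v_e · ln(m₀/m_f) = 4160.0 × ln(8.021) = 4160.0 × 2.0821 ≈ 8661.4 m/s.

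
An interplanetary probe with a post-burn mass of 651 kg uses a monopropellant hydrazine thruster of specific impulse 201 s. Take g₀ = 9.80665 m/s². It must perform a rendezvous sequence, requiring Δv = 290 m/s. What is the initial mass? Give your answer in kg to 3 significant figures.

v_e = Isp · g₀ = 201 × 9.80665 = 1971.1 m/s.
m₀/m_f = exp(Δv / v_e) = exp(290 / 1971.1) = exp(0.1471) = 1.1585.
m₀ = m_f × 1.1585 = 651 × 1.1585 = 754.184 kg.

initial mass ≈ 754 kg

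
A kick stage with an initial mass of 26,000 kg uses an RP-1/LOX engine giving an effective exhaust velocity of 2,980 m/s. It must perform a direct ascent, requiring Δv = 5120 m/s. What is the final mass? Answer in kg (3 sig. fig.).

By the Tsiolkovsky rocket equation, m₀/m_f = exp(Δv / v_e) = exp(5120 / 2980.0) = exp(1.7181) = 5.5740.
m_f = m₀ / 5.5740 = 26,000 / 5.5740 = 4,664.51 kg.

final mass ≈ 4660 kg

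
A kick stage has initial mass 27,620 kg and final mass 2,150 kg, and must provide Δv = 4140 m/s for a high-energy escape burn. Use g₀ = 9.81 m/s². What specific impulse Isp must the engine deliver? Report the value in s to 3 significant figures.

ln(m₀/m_f) = ln(27620/2150) = ln(12.85) = 2.5531.
By the Tsiolkovsky rocket equation, v_e = Δv / ln(m₀/m_f) = 4140 / 2.5531 = 1621.6 m/s.
Isp = v_e / g₀ = 1621.6 / 9.81 = 165.3 s.

Isp ≈ 165 s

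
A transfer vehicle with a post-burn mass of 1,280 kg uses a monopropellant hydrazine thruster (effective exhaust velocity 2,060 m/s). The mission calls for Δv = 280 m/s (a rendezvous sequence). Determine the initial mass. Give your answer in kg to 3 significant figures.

initial mass ≈ 1470 kg

From the ideal rocket equation, m₀/m_f = exp(Δv / v_e) = exp(280 / 2060.0) = exp(0.1359) = 1.1456.
m₀ = m_f × 1.1456 = 1,280 × 1.1456 = 1,466.37 kg.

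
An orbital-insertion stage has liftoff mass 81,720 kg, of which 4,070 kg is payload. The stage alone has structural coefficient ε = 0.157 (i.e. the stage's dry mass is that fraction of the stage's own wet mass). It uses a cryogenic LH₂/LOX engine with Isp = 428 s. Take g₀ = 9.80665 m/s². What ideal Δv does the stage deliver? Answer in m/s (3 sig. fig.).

Δv ≈ 6780 m/s

Stage wet mass = m₀ − payload = 81,720 − 4,070 = 77,650 kg.
Stage dry mass = ε × stage wet mass = 0.157 × 77,650 = 12,191.1 kg.
Burnout mass m_f = stage dry + payload = 12,191.1 + 4,070 = 16,261.1 kg.
v_e = Isp · g₀ = 428 × 9.80665 = 4197.2 m/s.
By the Tsiolkovsky rocket equation, Δv = v_e · ln(81,720/16,261.1) = 4197.2 × ln(5.025) = 4197.2 × 1.6145 ≈ 6777 m/s.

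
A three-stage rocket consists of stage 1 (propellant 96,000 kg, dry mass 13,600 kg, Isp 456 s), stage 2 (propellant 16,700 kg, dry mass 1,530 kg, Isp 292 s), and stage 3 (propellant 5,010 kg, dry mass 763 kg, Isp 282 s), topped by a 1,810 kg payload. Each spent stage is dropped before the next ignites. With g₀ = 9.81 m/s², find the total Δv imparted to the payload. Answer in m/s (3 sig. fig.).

Δv ≈ 11500 m/s

Ignition mass of stage 1 = 96,000+13,600 + 16,700+1,530 + 5,010+763 + 1,810 = 135,413 kg.
Stage 1: m₀ = 135,413 kg, m_f = 135,413 − 96,000 = 39,413 kg; Δv = 456×9.81×ln(3.436) = 4473.4×1.2342 ≈ 5521 m/s.
Stage 2: m₀ = 25,813 kg, m_f = 25,813 − 16,700 = 9,113 kg; Δv = 292×9.81×ln(2.833) = 2864.5×1.0412 ≈ 2982 m/s.
Stage 3: m₀ = 7,583 kg, m_f = 7,583 − 5,010 = 2,573 kg; Δv = 282×9.81×ln(2.947) = 2766.4×1.0808 ≈ 2990 m/s.
Total Δv = 5521 + 2982 + 2990 = 11493 m/s.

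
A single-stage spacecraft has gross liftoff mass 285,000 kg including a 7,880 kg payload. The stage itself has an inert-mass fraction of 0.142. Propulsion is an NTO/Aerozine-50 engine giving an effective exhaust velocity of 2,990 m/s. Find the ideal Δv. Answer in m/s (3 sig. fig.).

Δv ≈ 5370 m/s

Stage wet mass = m₀ − payload = 285,000 − 7,880 = 277,120 kg.
Stage dry mass = ε × stage wet mass = 0.142 × 277,120 = 39,351 kg.
Burnout mass m_f = stage dry + payload = 39,351 + 7,880 = 47,231 kg.
Δv = v_e · ln(285,000/47,231) = 2990.0 × ln(6.034) = 2990.0 × 1.7974 ≈ 5374 m/s.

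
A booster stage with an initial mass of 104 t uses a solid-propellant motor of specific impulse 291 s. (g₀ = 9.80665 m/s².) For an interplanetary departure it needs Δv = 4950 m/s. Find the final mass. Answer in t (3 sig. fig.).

v_e = Isp · g₀ = 291 × 9.80665 = 2853.7 m/s.
Rocket equation: m₀/m_f = exp(Δv / v_e) = exp(4950 / 2853.7) = exp(1.7346) = 5.6665.
m_f = m₀ / 5.6665 = 104 / 5.6665 = 18.3535 t.

final mass ≈ 18.4 t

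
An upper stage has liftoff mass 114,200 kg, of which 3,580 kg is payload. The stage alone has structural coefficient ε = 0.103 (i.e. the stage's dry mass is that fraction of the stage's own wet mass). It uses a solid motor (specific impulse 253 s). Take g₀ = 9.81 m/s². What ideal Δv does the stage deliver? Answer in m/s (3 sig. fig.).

Stage wet mass = m₀ − payload = 114,200 − 3,580 = 110,620 kg.
Stage dry mass = ε × stage wet mass = 0.103 × 110,620 = 11,393.9 kg.
Burnout mass m_f = stage dry + payload = 11,393.9 + 3,580 = 14,973.9 kg.
v_e = Isp · g₀ = 253 × 9.81 = 2481.9 m/s.
By the Tsiolkovsky rocket equation, Δv = v_e · ln(114,200/14,973.9) = 2481.9 × ln(7.627) = 2481.9 × 2.0316 ≈ 5042 m/s.

Δv ≈ 5040 m/s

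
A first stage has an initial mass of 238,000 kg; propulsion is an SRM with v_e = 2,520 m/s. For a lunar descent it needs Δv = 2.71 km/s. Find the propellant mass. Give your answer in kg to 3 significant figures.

By the Tsiolkovsky rocket equation, m₀/m_f = exp(Δv / v_e) = exp(2710 / 2520.0) = exp(1.0754) = 2.9312.
m_f = 238,000 / 2.9312 = 81,195.4 kg, so propellant = m₀ − m_f = 238,000 − 81,195.4 = 156,804.6 kg.

propellant mass ≈ 157000 kg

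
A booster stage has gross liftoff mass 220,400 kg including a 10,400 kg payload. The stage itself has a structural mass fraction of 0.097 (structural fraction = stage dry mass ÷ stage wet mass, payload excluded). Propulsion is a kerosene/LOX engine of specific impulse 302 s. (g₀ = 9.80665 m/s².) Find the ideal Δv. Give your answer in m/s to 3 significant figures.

Stage wet mass = m₀ − payload = 220,400 − 10,400 = 210,000 kg.
Stage dry mass = ε × stage wet mass = 0.097 × 210,000 = 20,370 kg.
Burnout mass m_f = stage dry + payload = 20,370 + 10,400 = 30,770 kg.
v_e = Isp · g₀ = 302 × 9.80665 = 2961.6 m/s.
Rocket equation: Δv = v_e · ln(220,400/30,770) = 2961.6 × ln(7.163) = 2961.6 × 1.9689 ≈ 5831 m/s.

Δv ≈ 5830 m/s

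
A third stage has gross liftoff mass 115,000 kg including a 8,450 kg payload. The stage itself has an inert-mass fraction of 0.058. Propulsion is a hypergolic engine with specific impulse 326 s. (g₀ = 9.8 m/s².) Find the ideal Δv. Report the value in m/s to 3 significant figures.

Δv ≈ 6590 m/s

Stage wet mass = m₀ − payload = 115,000 − 8,450 = 106,550 kg.
Stage dry mass = ε × stage wet mass = 0.058 × 106,550 = 6,179.9 kg.
Burnout mass m_f = stage dry + payload = 6,179.9 + 8,450 = 14,629.9 kg.
v_e = Isp · g₀ = 326 × 9.8 = 3194.8 m/s.
Rocket equation: Δv = v_e · ln(115,000/14,629.9) = 3194.8 × ln(7.861) = 3194.8 × 2.0619 ≈ 6587 m/s.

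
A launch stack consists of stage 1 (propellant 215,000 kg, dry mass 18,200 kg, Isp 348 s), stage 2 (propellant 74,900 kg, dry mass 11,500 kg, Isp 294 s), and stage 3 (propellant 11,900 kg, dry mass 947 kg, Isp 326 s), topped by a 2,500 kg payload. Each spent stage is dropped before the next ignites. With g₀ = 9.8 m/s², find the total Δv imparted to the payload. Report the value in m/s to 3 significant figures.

Δv ≈ 12100 m/s

Ignition mass of stage 1 = 215,000+18,200 + 74,900+11,500 + 11,900+947 + 2,500 = 334,947 kg.
Stage 1: m₀ = 334,947 kg, m_f = 334,947 − 215,000 = 119,947 kg; Δv = 348×9.8×ln(2.792) = 3410.4×1.0269 ≈ 3502 m/s.
Stage 2: m₀ = 101,747 kg, m_f = 101,747 − 74,900 = 26,847 kg; Δv = 294×9.8×ln(3.79) = 2881.2×1.3323 ≈ 3839 m/s.
Stage 3: m₀ = 15,347 kg, m_f = 15,347 − 11,900 = 3,447 kg; Δv = 326×9.8×ln(4.452) = 3194.8×1.4934 ≈ 4771 m/s.
Total Δv = 3502 + 3839 + 4771 = 12112 m/s.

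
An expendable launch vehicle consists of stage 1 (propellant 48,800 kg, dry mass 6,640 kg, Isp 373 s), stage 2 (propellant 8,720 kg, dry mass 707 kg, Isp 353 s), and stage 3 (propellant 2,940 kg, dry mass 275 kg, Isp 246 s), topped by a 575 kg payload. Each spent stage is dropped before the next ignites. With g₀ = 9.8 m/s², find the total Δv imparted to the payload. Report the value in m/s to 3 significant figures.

Ignition mass of stage 1 = 48,800+6,640 + 8,720+707 + 2,940+275 + 575 = 68,657 kg.
Stage 1: m₀ = 68,657 kg, m_f = 68,657 − 48,800 = 19,857 kg; Δv = 373×9.8×ln(3.458) = 3655.4×1.2406 ≈ 4535 m/s.
Stage 2: m₀ = 13,217 kg, m_f = 13,217 − 8,720 = 4,497 kg; Δv = 353×9.8×ln(2.939) = 3459.4×1.0781 ≈ 3730 m/s.
Stage 3: m₀ = 3,790 kg, m_f = 3,790 − 2,940 = 850 kg; Δv = 246×9.8×ln(4.459) = 2410.8×1.4949 ≈ 3604 m/s.
Total Δv = 4535 + 3730 + 3604 = 11869 m/s.

Δv ≈ 11900 m/s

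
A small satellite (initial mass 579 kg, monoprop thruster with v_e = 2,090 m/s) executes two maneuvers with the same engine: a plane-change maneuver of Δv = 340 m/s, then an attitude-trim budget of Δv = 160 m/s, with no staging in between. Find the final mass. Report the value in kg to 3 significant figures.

After the first burn: m = 579 × exp(−340/2090.0) = 579 × 0.84986 = 492.069 kg.
After the second burn: m = 492.069 × exp(−160/2090.0) = 492.069 × 0.92630 = 455.804 kg.

final mass ≈ 456 kg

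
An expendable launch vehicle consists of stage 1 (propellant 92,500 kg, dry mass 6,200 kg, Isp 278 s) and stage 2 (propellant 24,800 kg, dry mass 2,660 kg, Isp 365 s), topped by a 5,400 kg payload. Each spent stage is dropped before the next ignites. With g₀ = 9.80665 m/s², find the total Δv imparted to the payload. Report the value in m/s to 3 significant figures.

Δv ≈ 8340 m/s

Ignition mass of stage 1 = 92,500+6,200 + 24,800+2,660 + 5,400 = 131,560 kg.
Stage 1: m₀ = 131,560 kg, m_f = 131,560 − 92,500 = 39,060 kg; Δv = 278×9.80665×ln(3.368) = 2726.2×1.2144 ≈ 3311 m/s.
Stage 2: m₀ = 32,860 kg, m_f = 32,860 − 24,800 = 8,060 kg; Δv = 365×9.80665×ln(4.077) = 3579.4×1.4053 ≈ 5030 m/s.
Total Δv = 3311 + 5030 = 8341 m/s.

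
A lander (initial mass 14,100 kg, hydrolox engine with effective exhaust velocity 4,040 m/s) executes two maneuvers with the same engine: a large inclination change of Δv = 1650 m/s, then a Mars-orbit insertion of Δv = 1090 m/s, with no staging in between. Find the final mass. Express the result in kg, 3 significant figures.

final mass ≈ 7160 kg

After the first burn: m = 14100 × exp(−1650/4040.0) = 14100 × 0.66470 = 9,372.27 kg.
After the second burn: m = 9,372.27 × exp(−1090/4040.0) = 9,372.27 × 0.76353 = 7,156.01 kg.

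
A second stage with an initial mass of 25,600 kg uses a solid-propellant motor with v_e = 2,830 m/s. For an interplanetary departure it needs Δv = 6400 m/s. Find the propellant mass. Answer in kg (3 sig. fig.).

propellant mass ≈ 22900 kg

m₀/m_f = exp(Δv / v_e) = exp(6400 / 2830.0) = exp(2.2615) = 9.5973.
m_f = 25,600 / 9.5973 = 2,667.42 kg, so propellant = m₀ − m_f = 25,600 − 2,667.42 = 22,932.58 kg.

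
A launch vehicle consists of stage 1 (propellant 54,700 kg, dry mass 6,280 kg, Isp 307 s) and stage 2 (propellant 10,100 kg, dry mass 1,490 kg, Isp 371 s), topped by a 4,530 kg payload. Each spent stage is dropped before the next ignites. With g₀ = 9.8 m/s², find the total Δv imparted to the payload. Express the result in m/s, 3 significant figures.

Δv ≈ 7300 m/s

Ignition mass of stage 1 = 54,700+6,280 + 10,100+1,490 + 4,530 = 77,100 kg.
Stage 1: m₀ = 77,100 kg, m_f = 77,100 − 54,700 = 22,400 kg; Δv = 307×9.8×ln(3.442) = 3008.6×1.2360 ≈ 3719 m/s.
Stage 2: m₀ = 16,120 kg, m_f = 16,120 − 10,100 = 6,020 kg; Δv = 371×9.8×ln(2.678) = 3635.8×0.9850 ≈ 3581 m/s.
Total Δv = 3719 + 3581 = 7300 m/s.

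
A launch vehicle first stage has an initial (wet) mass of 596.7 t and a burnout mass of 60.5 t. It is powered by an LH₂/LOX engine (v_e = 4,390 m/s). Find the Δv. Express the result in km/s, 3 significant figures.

By the Tsiolkovsky rocket equation, Δv = v_e · ln(m₀/m_f) = 4390.0 × ln(9.863) = 4390.0 × 2.2888 ≈ 10047.7 m/s.

Δv ≈ 10.0 km/s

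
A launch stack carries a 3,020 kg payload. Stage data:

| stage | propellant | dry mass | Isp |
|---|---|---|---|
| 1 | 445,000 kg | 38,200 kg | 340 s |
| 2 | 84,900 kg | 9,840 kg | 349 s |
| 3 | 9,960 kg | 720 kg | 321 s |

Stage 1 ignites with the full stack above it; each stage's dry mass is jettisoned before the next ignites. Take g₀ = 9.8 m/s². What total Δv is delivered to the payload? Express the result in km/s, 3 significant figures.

Ignition mass of stage 1 = 445,000+38,200 + 84,900+9,840 + 9,960+720 + 3,020 = 591,640 kg.
Stage 1: m₀ = 591,640 kg, m_f = 591,640 − 445,000 = 146,640 kg; Δv = 340×9.8×ln(4.035) = 3332.0×1.3949 ≈ 4648 m/s.
Stage 2: m₀ = 108,440 kg, m_f = 108,440 − 84,900 = 23,540 kg; Δv = 349×9.8×ln(4.607) = 3420.2×1.5275 ≈ 5224 m/s.
Stage 3: m₀ = 13,700 kg, m_f = 13,700 − 9,960 = 3,740 kg; Δv = 321×9.8×ln(3.663) = 3145.8×1.2983 ≈ 4084 m/s.
Total Δv = 4648 + 5224 + 4084 = 13956 m/s.

Δv ≈ 14.0 km/s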